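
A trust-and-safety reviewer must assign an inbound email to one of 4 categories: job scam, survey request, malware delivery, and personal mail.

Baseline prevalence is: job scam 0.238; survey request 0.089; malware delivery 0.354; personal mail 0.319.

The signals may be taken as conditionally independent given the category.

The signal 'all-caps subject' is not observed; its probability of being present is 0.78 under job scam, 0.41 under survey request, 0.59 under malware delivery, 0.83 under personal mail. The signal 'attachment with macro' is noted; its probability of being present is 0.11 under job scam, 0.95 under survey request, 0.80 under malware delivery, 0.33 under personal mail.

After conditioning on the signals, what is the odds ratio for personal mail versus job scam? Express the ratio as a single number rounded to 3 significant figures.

Unnormalized posterior weight (prior times the signal likelihoods) for each of the two hypotheses (using 1 − P(present | H) for each absent signal):
  personal mail: 0.319 × (1 − 0.83) × 0.33 = 0.017896
  job scam: 0.238 × (1 − 0.78) × 0.11 = 0.0057596
Odds(personal mail : job scam) = 0.017896 / 0.0057596 ≈ 3.11.

3.11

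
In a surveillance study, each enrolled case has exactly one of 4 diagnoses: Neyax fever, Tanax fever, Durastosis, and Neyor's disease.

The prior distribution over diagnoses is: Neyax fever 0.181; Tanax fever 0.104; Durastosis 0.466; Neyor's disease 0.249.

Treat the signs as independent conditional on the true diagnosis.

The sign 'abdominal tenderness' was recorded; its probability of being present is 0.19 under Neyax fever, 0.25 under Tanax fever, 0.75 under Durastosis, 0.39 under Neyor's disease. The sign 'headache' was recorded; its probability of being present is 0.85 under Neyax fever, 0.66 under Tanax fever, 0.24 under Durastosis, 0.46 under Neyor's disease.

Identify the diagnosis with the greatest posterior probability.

Durastosis

By Bayes' rule with conditional independence, the unnormalized weight for each hypothesis is prior × ∏ likelihoods:
  Neyax fever: 0.181 × 0.19 × 0.85 = 0.029231
  Tanax fever: 0.104 × 0.25 × 0.66 = 0.01716
  Durastosis: 0.466 × 0.75 × 0.24 = 0.08388
  Neyor's disease: 0.249 × 0.39 × 0.46 = 0.044671
Marginal likelihood of the evidence = 0.17494.
P(Neyax fever | evidence) ≈ 0.029231 / 0.17494 ≈ 0.167
P(Tanax fever | evidence) ≈ 0.01716 / 0.17494 ≈ 0.098
P(Durastosis | evidence) ≈ 0.08388 / 0.17494 ≈ 0.479
P(Neyor's disease | evidence) ≈ 0.044671 / 0.17494 ≈ 0.255
The largest is 0.479, so Durastosis is most probable.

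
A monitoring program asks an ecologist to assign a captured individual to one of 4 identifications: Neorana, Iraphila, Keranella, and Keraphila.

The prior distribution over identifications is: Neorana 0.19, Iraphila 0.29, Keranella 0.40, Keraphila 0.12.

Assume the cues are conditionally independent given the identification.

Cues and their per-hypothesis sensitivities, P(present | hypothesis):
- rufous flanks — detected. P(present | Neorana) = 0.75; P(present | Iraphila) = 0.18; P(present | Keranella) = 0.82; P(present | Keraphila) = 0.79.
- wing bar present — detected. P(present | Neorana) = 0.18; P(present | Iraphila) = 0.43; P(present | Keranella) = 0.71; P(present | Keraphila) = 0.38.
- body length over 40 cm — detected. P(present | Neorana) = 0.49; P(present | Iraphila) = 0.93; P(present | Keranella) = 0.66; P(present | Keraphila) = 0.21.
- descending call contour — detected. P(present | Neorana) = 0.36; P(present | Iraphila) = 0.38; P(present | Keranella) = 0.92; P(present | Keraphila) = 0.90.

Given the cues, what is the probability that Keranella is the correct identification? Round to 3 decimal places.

By Bayes' rule with conditional independence, the unnormalized weight for each hypothesis is prior × ∏ likelihoods:
  Neorana: 0.19 × 0.75 × 0.18 × 0.49 × 0.36 = 0.0045247
  Iraphila: 0.29 × 0.18 × 0.43 × 0.93 × 0.38 = 0.0079324
  Keranella: 0.40 × 0.82 × 0.71 × 0.66 × 0.92 = 0.1414
  Keraphila: 0.12 × 0.79 × 0.38 × 0.21 × 0.90 = 0.0068085
Marginal likelihood of the evidence = 0.16067.
P(Keranella | evidence) = 0.1414 / 0.16067 ≈ 0.880.

0.880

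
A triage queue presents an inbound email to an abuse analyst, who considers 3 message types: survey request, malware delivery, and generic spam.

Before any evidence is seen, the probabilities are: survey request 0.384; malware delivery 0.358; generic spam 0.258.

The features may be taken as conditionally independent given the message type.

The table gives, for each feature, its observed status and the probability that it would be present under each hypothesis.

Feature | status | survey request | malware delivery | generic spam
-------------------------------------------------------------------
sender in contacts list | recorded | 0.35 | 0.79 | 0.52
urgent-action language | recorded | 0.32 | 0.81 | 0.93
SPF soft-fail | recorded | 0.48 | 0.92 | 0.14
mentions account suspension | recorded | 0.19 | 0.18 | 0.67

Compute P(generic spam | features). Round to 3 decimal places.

For each hypothesis, the unnormalized posterior weight is prior × product of the feature likelihoods:
  survey request: 0.384 × 0.35 × 0.32 × 0.48 × 0.19 = 0.0039223
  malware delivery: 0.358 × 0.79 × 0.81 × 0.92 × 0.18 = 0.037936
  generic spam: 0.258 × 0.52 × 0.93 × 0.14 × 0.67 = 0.011703
Normalizing constant Z = 0.0039223 + 0.037936 + 0.011703 = 0.053562.
P(generic spam | evidence) = 0.011703 / 0.053562 ≈ 0.219.

0.219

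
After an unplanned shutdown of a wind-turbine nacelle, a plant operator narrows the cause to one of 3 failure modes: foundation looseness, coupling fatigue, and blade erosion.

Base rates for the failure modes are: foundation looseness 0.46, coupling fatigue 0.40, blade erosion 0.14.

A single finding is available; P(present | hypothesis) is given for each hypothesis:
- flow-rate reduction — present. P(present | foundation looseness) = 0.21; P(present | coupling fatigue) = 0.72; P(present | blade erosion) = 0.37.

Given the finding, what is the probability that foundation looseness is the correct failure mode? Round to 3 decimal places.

Multiply each prior by the likelihood of the finding:
  foundation looseness: 0.46 × 0.21 = 0.0966
  coupling fatigue: 0.40 × 0.72 = 0.288
  blade erosion: 0.14 × 0.37 = 0.0518
The unnormalized weights sum to 0.4364.
P(foundation looseness | evidence) = 0.0966 / 0.4364 ≈ 0.221.

0.221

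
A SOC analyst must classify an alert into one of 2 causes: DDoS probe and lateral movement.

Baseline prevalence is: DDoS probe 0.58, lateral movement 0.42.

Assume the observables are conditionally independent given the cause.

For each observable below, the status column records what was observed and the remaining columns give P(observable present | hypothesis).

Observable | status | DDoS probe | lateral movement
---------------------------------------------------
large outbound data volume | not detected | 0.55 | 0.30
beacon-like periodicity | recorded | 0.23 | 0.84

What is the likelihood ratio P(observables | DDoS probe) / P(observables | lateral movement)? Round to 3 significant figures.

0.176

Joint likelihood of the observable pattern under each hypothesis (using 1 − P(present | H) for each absent observable):
  DDoS probe: (1 − 0.55) × 0.23 = 0.1035
  lateral movement: (1 − 0.30) × 0.84 = 0.588
Bayes factor = 0.1035 / 0.588 ≈ 0.176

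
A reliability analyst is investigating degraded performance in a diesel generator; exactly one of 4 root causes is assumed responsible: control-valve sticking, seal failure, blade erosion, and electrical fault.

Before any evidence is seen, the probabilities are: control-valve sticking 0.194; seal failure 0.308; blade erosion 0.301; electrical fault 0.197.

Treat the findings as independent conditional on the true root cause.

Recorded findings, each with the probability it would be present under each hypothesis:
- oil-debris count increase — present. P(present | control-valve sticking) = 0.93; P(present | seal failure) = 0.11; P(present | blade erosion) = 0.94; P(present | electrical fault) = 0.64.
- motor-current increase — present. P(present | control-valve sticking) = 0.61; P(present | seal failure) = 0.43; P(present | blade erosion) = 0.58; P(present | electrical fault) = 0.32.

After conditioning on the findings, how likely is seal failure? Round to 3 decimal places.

0.044

Multiply each prior by the joint likelihood of the evidence pattern:
  control-valve sticking: 0.194 × 0.93 × 0.61 = 0.11006
  seal failure: 0.308 × 0.11 × 0.43 = 0.014568
  blade erosion: 0.301 × 0.94 × 0.58 = 0.16411
  electrical fault: 0.197 × 0.64 × 0.32 = 0.040346
Marginal likelihood of the evidence = 0.32908.
P(seal failure | evidence) = 0.014568 / 0.32908 ≈ 0.044.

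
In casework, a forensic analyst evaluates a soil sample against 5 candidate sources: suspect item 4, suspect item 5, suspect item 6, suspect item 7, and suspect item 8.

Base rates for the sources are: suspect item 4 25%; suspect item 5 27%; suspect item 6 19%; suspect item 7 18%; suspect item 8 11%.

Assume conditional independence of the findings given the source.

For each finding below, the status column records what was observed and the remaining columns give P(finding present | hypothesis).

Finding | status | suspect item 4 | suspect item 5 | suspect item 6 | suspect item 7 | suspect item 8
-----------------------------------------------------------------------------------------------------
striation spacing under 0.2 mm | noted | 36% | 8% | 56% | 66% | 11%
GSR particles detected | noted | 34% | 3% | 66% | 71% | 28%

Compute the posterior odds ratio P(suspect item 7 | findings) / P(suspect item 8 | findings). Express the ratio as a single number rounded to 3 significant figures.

24.9

Posterior odds equal prior odds times the likelihood ratio; only the two competing hypotheses matter.
  suspect item 7: 0.18 × 0.66 × 0.71 = 0.084348
  suspect item 8: 0.11 × 0.11 × 0.28 = 0.003388
Posterior odds = 0.084348 / 0.003388 ≈ 24.9.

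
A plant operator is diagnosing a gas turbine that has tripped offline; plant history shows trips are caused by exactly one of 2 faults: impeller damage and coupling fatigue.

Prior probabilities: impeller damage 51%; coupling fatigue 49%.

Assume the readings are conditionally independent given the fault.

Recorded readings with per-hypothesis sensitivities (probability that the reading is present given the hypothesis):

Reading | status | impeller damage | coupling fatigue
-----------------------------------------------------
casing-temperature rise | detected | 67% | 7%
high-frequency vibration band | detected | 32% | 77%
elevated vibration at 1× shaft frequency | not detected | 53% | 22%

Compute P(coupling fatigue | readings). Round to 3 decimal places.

0.286

For each hypothesis, the unnormalized posterior weight is prior × product of the reading likelihoods (using 1 − P(present | H) for each absent reading):
  impeller damage: 0.51 × 0.67 × 0.32 × (1 − 0.53) = 0.051392
  coupling fatigue: 0.49 × 0.07 × 0.77 × (1 − 0.22) = 0.020601
The unnormalized weights sum to 0.071992.
P(coupling fatigue | evidence) = 0.020601 / 0.071992 ≈ 0.286.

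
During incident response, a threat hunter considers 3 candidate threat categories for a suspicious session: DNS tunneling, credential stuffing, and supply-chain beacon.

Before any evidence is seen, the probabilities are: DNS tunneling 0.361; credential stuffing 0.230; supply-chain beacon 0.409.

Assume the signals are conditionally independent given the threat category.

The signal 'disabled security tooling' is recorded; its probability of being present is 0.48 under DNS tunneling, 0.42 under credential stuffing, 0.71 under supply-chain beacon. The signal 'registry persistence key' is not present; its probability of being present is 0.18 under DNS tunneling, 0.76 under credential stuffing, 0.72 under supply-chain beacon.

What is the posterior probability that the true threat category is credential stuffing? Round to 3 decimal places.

0.094

Multiply each prior by the joint likelihood of the signal pattern (using 1 − P(present | H) for each absent signal):
  DNS tunneling: 0.361 × 0.48 × (1 − 0.18) = 0.14209
  credential stuffing: 0.230 × 0.42 × (1 − 0.76) = 0.023184
  supply-chain beacon: 0.409 × 0.71 × (1 − 0.72) = 0.081309
The unnormalized weights sum to 0.24658.
P(credential stuffing | evidence) = 0.023184 / 0.24658 ≈ 0.094.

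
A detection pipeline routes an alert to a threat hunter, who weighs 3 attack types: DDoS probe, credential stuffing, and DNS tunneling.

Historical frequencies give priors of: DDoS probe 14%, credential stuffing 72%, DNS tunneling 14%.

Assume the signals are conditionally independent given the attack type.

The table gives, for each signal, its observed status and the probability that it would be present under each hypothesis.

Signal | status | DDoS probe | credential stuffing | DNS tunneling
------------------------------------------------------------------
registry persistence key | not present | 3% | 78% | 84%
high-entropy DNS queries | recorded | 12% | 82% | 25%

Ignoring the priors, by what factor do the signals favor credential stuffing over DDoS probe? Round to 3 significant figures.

1.55

Take the product of per-signal likelihoods under each hypothesis (using 1 − P(present | H) for each absent signal), then divide.
  credential stuffing: (1 − 0.78) × 0.82 = 0.1804
  DDoS probe: (1 − 0.03) × 0.12 = 0.1164
Bayes factor = 0.1804 / 0.1164 ≈ 1.55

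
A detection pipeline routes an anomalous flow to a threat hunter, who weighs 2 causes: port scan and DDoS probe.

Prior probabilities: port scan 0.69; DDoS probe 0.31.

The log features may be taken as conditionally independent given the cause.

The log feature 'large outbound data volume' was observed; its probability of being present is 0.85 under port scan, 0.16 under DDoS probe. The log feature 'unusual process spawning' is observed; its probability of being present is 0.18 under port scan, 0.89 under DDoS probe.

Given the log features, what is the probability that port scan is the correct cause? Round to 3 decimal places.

For each hypothesis, the unnormalized posterior weight is prior × product of the log feature likelihoods:
  port scan: 0.69 × 0.85 × 0.18 = 0.10557
  DDoS probe: 0.31 × 0.16 × 0.89 = 0.044144
Marginal likelihood of the evidence = 0.14971.
P(port scan | evidence) = 0.10557 / 0.14971 ≈ 0.705.

0.705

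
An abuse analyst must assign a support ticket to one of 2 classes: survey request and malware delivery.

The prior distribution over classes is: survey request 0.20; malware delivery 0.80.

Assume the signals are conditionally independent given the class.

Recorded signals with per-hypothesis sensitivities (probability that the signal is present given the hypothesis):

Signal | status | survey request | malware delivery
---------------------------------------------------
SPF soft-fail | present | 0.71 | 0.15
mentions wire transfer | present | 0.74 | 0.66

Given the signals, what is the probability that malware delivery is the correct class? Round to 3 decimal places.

0.430

Multiply each prior by the joint likelihood of the signal pattern:
  survey request: 0.20 × 0.71 × 0.74 = 0.10508
  malware delivery: 0.80 × 0.15 × 0.66 = 0.0792
Marginal likelihood of the evidence = 0.18428.
P(malware delivery | evidence) = 0.0792 / 0.18428 ≈ 0.430.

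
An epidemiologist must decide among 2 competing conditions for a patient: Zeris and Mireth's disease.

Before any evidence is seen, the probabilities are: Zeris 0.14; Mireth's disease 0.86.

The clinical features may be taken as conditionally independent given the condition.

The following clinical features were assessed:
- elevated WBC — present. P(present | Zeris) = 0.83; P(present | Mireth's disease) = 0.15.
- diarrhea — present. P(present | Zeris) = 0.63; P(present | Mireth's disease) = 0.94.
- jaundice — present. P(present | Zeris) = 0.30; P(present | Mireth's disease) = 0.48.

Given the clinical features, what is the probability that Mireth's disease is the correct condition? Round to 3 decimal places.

0.726

By Bayes' rule with conditional independence, the unnormalized weight for each hypothesis is prior × ∏ likelihoods:
  Zeris: 0.14 × 0.83 × 0.63 × 0.30 = 0.021962
  Mireth's disease: 0.86 × 0.15 × 0.94 × 0.48 = 0.058205
Marginal likelihood of the evidence = 0.080167.
P(Mireth's disease | evidence) = 0.058205 / 0.080167 ≈ 0.726.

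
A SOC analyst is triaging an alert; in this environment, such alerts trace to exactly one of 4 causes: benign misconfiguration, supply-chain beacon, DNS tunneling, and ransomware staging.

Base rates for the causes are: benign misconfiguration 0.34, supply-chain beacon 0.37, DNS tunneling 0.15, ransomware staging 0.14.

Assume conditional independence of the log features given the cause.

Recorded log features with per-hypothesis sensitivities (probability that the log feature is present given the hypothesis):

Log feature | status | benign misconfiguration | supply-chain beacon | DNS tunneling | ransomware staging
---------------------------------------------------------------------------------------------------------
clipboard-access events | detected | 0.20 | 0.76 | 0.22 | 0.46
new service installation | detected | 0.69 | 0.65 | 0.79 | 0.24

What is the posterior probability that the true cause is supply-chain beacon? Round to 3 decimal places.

By Bayes' rule with conditional independence, the unnormalized weight for each hypothesis is prior × ∏ likelihoods:
  benign misconfiguration: 0.34 × 0.20 × 0.69 = 0.04692
  supply-chain beacon: 0.37 × 0.76 × 0.65 = 0.18278
  DNS tunneling: 0.15 × 0.22 × 0.79 = 0.02607
  ransomware staging: 0.14 × 0.46 × 0.24 = 0.015456
Marginal likelihood of the evidence = 0.27123.
P(supply-chain beacon | evidence) = 0.18278 / 0.27123 ≈ 0.674.

0.674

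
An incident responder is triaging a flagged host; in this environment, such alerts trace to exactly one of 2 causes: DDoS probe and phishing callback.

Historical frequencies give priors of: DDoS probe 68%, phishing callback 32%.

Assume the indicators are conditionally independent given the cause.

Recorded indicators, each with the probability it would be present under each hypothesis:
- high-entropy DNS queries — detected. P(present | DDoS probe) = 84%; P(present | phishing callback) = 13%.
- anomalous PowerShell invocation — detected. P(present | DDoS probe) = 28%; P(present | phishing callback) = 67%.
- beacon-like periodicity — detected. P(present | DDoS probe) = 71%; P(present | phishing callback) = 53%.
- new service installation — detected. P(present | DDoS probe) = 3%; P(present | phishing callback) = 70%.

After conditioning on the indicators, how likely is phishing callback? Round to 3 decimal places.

By Bayes' rule with conditional independence, the unnormalized weight for each hypothesis is prior × ∏ likelihoods:
  DDoS probe: 0.68 × 0.84 × 0.28 × 0.71 × 0.03 = 0.0034066
  phishing callback: 0.32 × 0.13 × 0.67 × 0.53 × 0.70 = 0.010341
The unnormalized weights sum to 0.013747.
P(phishing callback | evidence) = 0.010341 / 0.013747 ≈ 0.752.

0.752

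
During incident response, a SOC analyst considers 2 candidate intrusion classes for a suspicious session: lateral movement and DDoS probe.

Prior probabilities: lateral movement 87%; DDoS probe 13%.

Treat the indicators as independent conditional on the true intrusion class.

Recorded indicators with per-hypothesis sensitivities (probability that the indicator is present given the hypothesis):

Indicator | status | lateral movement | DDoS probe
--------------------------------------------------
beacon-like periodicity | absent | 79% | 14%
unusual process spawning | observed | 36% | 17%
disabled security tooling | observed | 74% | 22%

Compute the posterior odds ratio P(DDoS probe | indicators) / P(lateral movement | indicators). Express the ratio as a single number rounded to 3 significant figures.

Unnormalized posterior weight (prior times the indicator likelihoods) for each of the two hypotheses (using 1 − P(present | H) for each absent indicator):
  DDoS probe: 0.13 × (1 − 0.14) × 0.17 × 0.22 = 0.0041813
  lateral movement: 0.87 × (1 − 0.79) × 0.36 × 0.74 = 0.048671
Posterior odds = 0.0041813 / 0.048671 ≈ 0.0859.

0.0859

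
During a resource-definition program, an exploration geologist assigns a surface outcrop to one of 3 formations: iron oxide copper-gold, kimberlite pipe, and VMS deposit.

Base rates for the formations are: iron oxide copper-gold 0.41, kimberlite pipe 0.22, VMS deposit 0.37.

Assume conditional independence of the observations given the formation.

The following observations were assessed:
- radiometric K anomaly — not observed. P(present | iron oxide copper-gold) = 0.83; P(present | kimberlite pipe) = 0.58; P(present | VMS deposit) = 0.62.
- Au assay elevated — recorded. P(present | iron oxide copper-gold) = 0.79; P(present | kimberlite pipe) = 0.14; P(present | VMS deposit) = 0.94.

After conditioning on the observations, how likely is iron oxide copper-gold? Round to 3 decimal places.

Multiply each prior by the joint likelihood of the evidence pattern (using 1 − P(present | H) for each absent observation):
  iron oxide copper-gold: 0.41 × (1 − 0.83) × 0.79 = 0.055063
  kimberlite pipe: 0.22 × (1 − 0.58) × 0.14 = 0.012936
  VMS deposit: 0.37 × (1 − 0.62) × 0.94 = 0.13216
The unnormalized weights sum to 0.20016.
P(iron oxide copper-gold | evidence) = 0.055063 / 0.20016 ≈ 0.275.

0.275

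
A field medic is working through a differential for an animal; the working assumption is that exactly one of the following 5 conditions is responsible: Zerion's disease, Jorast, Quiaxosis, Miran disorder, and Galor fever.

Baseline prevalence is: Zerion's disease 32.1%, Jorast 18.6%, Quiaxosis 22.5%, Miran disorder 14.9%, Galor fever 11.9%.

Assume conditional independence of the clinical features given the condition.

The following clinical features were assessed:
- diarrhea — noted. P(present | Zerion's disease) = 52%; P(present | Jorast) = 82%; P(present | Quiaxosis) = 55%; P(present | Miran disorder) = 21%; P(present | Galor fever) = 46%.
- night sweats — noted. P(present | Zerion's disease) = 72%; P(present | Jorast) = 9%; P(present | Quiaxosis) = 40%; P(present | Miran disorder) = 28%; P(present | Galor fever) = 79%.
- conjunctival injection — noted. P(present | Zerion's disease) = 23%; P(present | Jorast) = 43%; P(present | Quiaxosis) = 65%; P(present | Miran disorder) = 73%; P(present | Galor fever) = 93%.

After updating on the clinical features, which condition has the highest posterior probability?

Galor fever

For each hypothesis, the unnormalized posterior weight is prior × product of the clinical feature likelihoods:
  Zerion's disease: 0.321 × 0.52 × 0.72 × 0.23 = 0.027642
  Jorast: 0.186 × 0.82 × 0.09 × 0.43 = 0.0059025
  Quiaxosis: 0.225 × 0.55 × 0.40 × 0.65 = 0.032175
  Miran disorder: 0.149 × 0.21 × 0.28 × 0.73 = 0.0063957
  Galor fever: 0.119 × 0.46 × 0.79 × 0.93 = 0.040217
Normalizing constant Z = 0.027642 + 0.0059025 + 0.032175 + 0.0063957 + 0.040217 = 0.11233.
P(Zerion's disease | evidence) ≈ 0.027642 / 0.11233 ≈ 0.246
P(Jorast | evidence) ≈ 0.0059025 / 0.11233 ≈ 0.053
P(Quiaxosis | evidence) ≈ 0.032175 / 0.11233 ≈ 0.286
P(Miran disorder | evidence) ≈ 0.0063957 / 0.11233 ≈ 0.057
P(Galor fever | evidence) ≈ 0.040217 / 0.11233 ≈ 0.358
The largest is 0.358, so Galor fever is most probable.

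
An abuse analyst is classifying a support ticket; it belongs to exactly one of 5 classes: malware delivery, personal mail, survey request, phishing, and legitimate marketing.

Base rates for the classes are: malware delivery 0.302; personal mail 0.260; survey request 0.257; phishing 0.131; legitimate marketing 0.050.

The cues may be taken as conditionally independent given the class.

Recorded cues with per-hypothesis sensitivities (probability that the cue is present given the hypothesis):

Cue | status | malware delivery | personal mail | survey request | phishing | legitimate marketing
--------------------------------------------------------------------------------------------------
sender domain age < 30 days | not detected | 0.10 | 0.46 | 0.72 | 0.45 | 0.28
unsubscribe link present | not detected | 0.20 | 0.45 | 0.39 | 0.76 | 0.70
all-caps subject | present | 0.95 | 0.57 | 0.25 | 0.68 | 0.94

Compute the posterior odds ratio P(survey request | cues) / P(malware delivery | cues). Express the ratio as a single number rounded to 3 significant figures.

0.0531

The normalizing constant cancels in an odds ratio, so compute prior × likelihood for the two hypotheses only (using 1 − P(present | H) for each absent cue):
  survey request: 0.257 × (1 − 0.72) × (1 − 0.39) × 0.25 = 0.010974
  malware delivery: 0.302 × (1 − 0.10) × (1 − 0.20) × 0.95 = 0.20657
Posterior odds = 0.010974 / 0.20657 ≈ 0.0531.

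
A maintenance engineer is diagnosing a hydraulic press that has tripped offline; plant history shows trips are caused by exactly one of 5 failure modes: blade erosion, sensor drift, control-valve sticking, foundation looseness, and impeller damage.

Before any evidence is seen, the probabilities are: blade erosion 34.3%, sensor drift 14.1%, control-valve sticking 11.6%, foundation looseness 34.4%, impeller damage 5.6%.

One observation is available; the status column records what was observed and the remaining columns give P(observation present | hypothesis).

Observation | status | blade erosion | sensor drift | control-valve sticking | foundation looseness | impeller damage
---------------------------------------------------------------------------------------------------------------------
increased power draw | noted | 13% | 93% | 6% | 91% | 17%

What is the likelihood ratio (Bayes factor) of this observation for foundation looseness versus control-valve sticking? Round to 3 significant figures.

Likelihood of this observation under each hypothesis:
  foundation looseness: 0.91
  control-valve sticking: 0.06
Bayes factor = 0.91 / 0.06 ≈ 15.2

15.2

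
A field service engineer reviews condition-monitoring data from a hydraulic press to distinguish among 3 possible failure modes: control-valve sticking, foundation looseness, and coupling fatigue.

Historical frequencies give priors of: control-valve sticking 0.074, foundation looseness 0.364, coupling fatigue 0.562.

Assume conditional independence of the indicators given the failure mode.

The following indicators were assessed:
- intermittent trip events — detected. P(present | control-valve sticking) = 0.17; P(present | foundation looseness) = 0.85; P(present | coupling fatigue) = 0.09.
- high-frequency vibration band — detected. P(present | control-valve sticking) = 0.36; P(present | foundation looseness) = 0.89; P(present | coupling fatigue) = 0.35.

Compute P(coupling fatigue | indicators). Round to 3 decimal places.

0.059

For each hypothesis, the unnormalized posterior weight is prior × product of the indicator likelihoods:
  control-valve sticking: 0.074 × 0.17 × 0.36 = 0.0045288
  foundation looseness: 0.364 × 0.85 × 0.89 = 0.27537
  coupling fatigue: 0.562 × 0.09 × 0.35 = 0.017703
The unnormalized weights sum to 0.2976.
P(coupling fatigue | evidence) = 0.017703 / 0.2976 ≈ 0.059.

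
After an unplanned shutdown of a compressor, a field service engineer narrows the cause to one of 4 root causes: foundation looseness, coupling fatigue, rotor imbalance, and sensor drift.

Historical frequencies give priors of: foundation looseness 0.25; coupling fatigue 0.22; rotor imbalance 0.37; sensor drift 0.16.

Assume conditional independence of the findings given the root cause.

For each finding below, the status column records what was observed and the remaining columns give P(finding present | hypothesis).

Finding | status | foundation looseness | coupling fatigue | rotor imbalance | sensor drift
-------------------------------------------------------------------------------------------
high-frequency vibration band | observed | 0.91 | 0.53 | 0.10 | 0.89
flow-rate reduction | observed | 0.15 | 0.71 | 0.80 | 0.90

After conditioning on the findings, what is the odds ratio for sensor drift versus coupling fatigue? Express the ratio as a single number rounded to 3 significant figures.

Posterior odds equal prior odds times the likelihood ratio; only the two competing hypotheses matter.
  sensor drift: 0.16 × 0.89 × 0.90 = 0.12816
  coupling fatigue: 0.22 × 0.53 × 0.71 = 0.082786
Posterior odds = 0.12816 / 0.082786 ≈ 1.55.

1.55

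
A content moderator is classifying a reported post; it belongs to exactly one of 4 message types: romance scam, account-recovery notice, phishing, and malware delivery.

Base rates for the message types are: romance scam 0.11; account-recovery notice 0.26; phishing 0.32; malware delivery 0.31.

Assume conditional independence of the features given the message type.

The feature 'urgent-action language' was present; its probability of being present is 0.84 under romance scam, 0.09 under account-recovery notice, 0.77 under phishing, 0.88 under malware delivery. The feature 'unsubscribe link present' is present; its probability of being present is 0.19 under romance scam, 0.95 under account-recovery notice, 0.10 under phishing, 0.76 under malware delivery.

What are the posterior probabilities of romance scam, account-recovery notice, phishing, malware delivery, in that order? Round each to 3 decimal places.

0.065, 0.082, 0.091, 0.763

Multiply each prior by the joint likelihood of the feature pattern:
  romance scam: 0.11 × 0.84 × 0.19 = 0.017556
  account-recovery notice: 0.26 × 0.09 × 0.95 = 0.02223
  phishing: 0.32 × 0.77 × 0.10 = 0.02464
  malware delivery: 0.31 × 0.88 × 0.76 = 0.20733
The unnormalized weights sum to 0.27175.
P(romance scam | evidence) = 0.017556 / 0.27175 ≈ 0.065
P(account-recovery notice | evidence) = 0.02223 / 0.27175 ≈ 0.082
P(phishing | evidence) = 0.02464 / 0.27175 ≈ 0.091
P(malware delivery | evidence) = 0.20733 / 0.27175 ≈ 0.763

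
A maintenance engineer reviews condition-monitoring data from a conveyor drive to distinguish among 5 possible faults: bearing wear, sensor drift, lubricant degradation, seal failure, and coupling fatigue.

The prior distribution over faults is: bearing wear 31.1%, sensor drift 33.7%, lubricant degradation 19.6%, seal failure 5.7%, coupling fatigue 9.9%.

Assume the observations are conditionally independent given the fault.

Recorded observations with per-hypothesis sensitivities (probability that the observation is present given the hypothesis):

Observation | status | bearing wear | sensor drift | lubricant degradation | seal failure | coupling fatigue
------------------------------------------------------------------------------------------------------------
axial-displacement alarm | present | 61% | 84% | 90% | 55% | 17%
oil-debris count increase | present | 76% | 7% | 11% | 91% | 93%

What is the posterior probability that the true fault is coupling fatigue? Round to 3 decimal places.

Multiply each prior by the joint likelihood of the evidence pattern:
  bearing wear: 0.311 × 0.61 × 0.76 = 0.14418
  sensor drift: 0.337 × 0.84 × 0.07 = 0.019816
  lubricant degradation: 0.196 × 0.90 × 0.11 = 0.019404
  seal failure: 0.057 × 0.55 × 0.91 = 0.028529
  coupling fatigue: 0.099 × 0.17 × 0.93 = 0.015652
The unnormalized weights sum to 0.22758.
P(coupling fatigue | evidence) = 0.015652 / 0.22758 ≈ 0.069.

0.069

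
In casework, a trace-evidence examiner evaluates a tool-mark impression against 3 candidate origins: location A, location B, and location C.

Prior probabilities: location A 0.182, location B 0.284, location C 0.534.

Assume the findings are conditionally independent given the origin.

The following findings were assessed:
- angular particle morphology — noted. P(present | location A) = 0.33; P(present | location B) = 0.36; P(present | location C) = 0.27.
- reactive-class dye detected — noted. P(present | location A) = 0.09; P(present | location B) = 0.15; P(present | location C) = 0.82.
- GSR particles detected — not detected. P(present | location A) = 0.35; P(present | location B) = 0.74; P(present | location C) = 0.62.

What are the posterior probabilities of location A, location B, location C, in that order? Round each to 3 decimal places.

0.067, 0.076, 0.857

For each hypothesis, the unnormalized posterior weight is prior × product of the finding likelihoods (using 1 − P(present | H) for each absent finding):
  location A: 0.182 × 0.33 × 0.09 × (1 − 0.35) = 0.0035135
  location B: 0.284 × 0.36 × 0.15 × (1 − 0.74) = 0.0039874
  location C: 0.534 × 0.27 × 0.82 × (1 − 0.62) = 0.044926
The unnormalized weights sum to 0.052427.
P(location A | evidence) = 0.0035135 / 0.052427 ≈ 0.067
P(location B | evidence) = 0.0039874 / 0.052427 ≈ 0.076
P(location C | evidence) = 0.044926 / 0.052427 ≈ 0.857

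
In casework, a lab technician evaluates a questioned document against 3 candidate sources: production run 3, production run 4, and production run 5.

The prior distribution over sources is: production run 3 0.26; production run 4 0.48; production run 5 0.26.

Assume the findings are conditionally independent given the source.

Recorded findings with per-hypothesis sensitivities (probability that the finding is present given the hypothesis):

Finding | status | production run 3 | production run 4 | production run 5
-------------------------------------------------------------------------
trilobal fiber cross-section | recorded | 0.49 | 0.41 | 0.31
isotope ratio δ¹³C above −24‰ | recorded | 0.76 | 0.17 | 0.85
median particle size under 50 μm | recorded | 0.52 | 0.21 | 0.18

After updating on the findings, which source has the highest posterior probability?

By Bayes' rule with conditional independence, the unnormalized weight for each hypothesis is prior × ∏ likelihoods:
  production run 3: 0.26 × 0.49 × 0.76 × 0.52 = 0.050348
  production run 4: 0.48 × 0.41 × 0.17 × 0.21 = 0.0070258
  production run 5: 0.26 × 0.31 × 0.85 × 0.18 = 0.012332
Marginal likelihood of the evidence = 0.069706.
P(production run 3 | evidence) ≈ 0.050348 / 0.069706 ≈ 0.722
P(production run 4 | evidence) ≈ 0.0070258 / 0.069706 ≈ 0.101
P(production run 5 | evidence) ≈ 0.012332 / 0.069706 ≈ 0.177
The largest is 0.722, so production run 3 is most probable.

production run 3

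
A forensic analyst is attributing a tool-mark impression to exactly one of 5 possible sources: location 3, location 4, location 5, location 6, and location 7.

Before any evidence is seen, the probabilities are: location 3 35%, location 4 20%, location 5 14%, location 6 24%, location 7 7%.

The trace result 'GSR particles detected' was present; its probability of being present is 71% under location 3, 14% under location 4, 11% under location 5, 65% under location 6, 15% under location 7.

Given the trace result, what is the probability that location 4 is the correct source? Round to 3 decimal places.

For each hypothesis, the unnormalized posterior weight is prior × likelihood:
  location 3: 0.35 × 0.71 = 0.2485
  location 4: 0.20 × 0.14 = 0.028
  location 5: 0.14 × 0.11 = 0.0154
  location 6: 0.24 × 0.65 = 0.156
  location 7: 0.07 × 0.15 = 0.0105
The unnormalized weights sum to 0.4584.
P(location 4 | evidence) = 0.028 / 0.4584 ≈ 0.061.

0.061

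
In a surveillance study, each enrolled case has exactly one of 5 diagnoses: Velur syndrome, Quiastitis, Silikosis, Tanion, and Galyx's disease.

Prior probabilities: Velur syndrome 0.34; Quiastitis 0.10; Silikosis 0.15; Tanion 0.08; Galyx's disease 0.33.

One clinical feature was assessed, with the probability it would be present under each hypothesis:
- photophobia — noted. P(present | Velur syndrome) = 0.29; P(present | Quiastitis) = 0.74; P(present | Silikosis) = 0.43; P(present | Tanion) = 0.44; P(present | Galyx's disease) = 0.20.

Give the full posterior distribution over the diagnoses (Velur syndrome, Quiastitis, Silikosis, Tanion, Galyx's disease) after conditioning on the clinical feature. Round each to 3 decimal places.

Multiply each prior by the likelihood of the clinical feature:
  Velur syndrome: 0.34 × 0.29 = 0.0986
  Quiastitis: 0.10 × 0.74 = 0.074
  Silikosis: 0.15 × 0.43 = 0.0645
  Tanion: 0.08 × 0.44 = 0.0352
  Galyx's disease: 0.33 × 0.20 = 0.066
Normalizing constant Z = 0.0986 + 0.074 + 0.0645 + 0.0352 + 0.066 = 0.3383.
P(Velur syndrome | evidence) = 0.0986 / 0.3383 ≈ 0.291
P(Quiastitis | evidence) = 0.074 / 0.3383 ≈ 0.219
P(Silikosis | evidence) = 0.0645 / 0.3383 ≈ 0.191
P(Tanion | evidence) = 0.0352 / 0.3383 ≈ 0.104
P(Galyx's disease | evidence) = 0.066 / 0.3383 ≈ 0.195

0.291, 0.219, 0.191, 0.104, 0.195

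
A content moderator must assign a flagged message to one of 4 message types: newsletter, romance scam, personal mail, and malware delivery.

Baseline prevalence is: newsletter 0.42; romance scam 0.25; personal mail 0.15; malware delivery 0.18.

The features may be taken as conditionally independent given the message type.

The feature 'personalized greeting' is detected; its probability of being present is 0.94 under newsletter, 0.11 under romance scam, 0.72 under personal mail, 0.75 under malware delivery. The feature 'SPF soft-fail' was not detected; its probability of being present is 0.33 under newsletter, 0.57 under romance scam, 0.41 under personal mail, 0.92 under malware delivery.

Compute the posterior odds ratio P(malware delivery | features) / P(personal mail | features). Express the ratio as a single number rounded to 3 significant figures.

0.169

Posterior odds equal prior odds times the likelihood ratio; only the two competing hypotheses matter (using 1 − P(present | H) for each absent feature).
  malware delivery: 0.18 × 0.75 × (1 − 0.92) = 0.0108
  personal mail: 0.15 × 0.72 × (1 − 0.41) = 0.06372
Posterior odds = 0.0108 / 0.06372 ≈ 0.169.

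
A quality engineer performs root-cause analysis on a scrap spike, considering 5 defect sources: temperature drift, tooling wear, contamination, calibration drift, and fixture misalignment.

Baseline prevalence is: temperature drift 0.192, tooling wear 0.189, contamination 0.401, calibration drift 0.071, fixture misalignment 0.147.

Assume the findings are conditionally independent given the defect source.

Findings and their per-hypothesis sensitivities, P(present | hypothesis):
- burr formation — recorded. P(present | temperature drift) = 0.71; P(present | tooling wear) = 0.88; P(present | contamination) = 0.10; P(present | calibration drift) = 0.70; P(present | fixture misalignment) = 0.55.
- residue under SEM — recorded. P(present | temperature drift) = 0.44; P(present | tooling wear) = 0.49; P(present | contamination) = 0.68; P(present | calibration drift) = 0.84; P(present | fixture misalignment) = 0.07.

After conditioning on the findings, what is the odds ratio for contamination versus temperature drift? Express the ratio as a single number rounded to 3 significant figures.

0.455

The normalizing constant cancels in an odds ratio, so compute prior × likelihood for the two hypotheses only:
  contamination: 0.401 × 0.10 × 0.68 = 0.027268
  temperature drift: 0.192 × 0.71 × 0.44 = 0.059981
Odds(contamination : temperature drift) = 0.027268 / 0.059981 ≈ 0.455.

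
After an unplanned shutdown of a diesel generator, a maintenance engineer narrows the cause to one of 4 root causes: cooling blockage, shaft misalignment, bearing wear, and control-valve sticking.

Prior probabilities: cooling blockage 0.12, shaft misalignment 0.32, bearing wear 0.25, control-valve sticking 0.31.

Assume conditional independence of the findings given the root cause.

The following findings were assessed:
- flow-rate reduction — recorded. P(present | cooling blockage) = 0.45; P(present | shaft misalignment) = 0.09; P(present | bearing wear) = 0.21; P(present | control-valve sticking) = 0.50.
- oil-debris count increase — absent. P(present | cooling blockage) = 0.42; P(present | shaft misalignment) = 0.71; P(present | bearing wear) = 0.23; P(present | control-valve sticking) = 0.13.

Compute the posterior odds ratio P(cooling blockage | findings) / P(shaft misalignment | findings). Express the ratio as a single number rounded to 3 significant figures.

The normalizing constant cancels in an odds ratio, so compute prior × likelihood for the two hypotheses only (using 1 − P(present | H) for each absent finding):
  cooling blockage: 0.12 × 0.45 × (1 − 0.42) = 0.03132
  shaft misalignment: 0.32 × 0.09 × (1 − 0.71) = 0.008352
Odds(cooling blockage : shaft misalignment) = 0.03132 / 0.008352 ≈ 3.75.

3.75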